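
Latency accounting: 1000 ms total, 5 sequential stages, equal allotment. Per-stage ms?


Formula: per_stage = total_budget / stages
per_stage = 1000 / 5
per_stage = 200.0 ms

200.0 ms


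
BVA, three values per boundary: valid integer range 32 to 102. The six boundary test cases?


Range: [32, 102]
Boundaries: just below min, min, min+1, max-1, max, just above max
Values: [31, 32, 33, 101, 102, 103]

[31, 32, 33, 101, 102, 103]


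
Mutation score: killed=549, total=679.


Mutation score = killed / total * 100
Mutation score = 549 / 679 * 100
Mutation score = 80.85%

80.85%


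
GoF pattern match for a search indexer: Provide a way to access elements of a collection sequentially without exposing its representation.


This matches the Iterator pattern

Iterator


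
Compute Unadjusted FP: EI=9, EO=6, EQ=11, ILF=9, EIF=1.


UFP = EI*4 + EO*5 + EQ*4 + ILF*10 + EIF*7
UFP = 9*4 + 6*5 + 11*4 + 9*10 + 1*7
UFP = 36 + 30 + 44 + 90 + 7
UFP = 207

207


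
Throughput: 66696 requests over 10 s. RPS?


Formula: throughput = requests / seconds
throughput = 66696 / 10
throughput = 6669.6 requests/second

6669.6 requests/second


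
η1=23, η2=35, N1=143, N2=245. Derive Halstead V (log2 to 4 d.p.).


Formula: V = N * log2(η), where N = N1 + N2 and η = η1 + η2
η = 23 + 35 = 58
N = 143 + 245 = 388
log2(58) ≈ 5.8580
V = 388 * 5.8580 = 2272.90

2272.90


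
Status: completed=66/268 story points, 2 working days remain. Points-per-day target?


Formula: Required rate = Remaining points / Days left
Remaining = 268 - 66 = 202 points
Required rate = 202 / 2 = 101.0 points/day

101.0 points/day


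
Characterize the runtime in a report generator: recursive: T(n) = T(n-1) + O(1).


Reasoning: linear recursion with constant work per frame
Complexity: O(n)

O(n)


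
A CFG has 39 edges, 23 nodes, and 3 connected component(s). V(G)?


Formula: V(G) = E - N + 2P
V(G) = 39 - 23 + 2*3
V(G) = 16 + 6
V(G) = 22

22


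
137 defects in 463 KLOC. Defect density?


Defect density = defects / KLOC
Defect density = 137 / 463
Defect density = 0.296 defects/KLOC

0.296 defects/KLOC


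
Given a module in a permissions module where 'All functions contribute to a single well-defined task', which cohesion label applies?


Reasoning: Best: single purpose
Type: Functional cohesion

Functional cohesion


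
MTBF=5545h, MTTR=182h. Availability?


Availability = MTBF / (MTBF + MTTR)
Availability = 5545 / (5545 + 182)
Availability = 5545 / 5727
Availability = 96.8221%

96.8221%


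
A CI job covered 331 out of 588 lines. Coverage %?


Coverage = covered / total * 100
Coverage = 331 / 588 * 100
Coverage = 56.29%

56.29%


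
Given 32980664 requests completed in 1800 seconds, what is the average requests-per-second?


Formula: throughput = requests / seconds
throughput = 32980664 / 1800
throughput = 18322.59 requests/second

18322.59 requests/second


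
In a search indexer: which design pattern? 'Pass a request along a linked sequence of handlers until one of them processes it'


This matches the Chain of Responsibility pattern

Chain of Responsibility


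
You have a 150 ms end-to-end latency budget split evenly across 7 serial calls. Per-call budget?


Formula: per_stage = total_budget / stages
per_stage = 150 / 7
per_stage = 21.43 ms

21.43 ms


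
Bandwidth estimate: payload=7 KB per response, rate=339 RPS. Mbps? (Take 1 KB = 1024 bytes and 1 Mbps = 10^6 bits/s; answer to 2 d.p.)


Formula: Mbps = payload_bytes * RPS * 8 / 1e6
Payload per request = 7 KB = 7 * 1024 = 7168 bytes
Total bytes/sec = 7168 * 339 = 2429952
Total bits/sec = 2429952 * 8 = 19439616
Mbps = 19439616 / 1e6 = 19.44

19.44 Mbps


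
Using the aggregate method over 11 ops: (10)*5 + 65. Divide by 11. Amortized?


Formula: Amortized cost = Total cost / Operations
Total cost = (10 * 5) + (1 * 65)
Total cost = 50 + 65 = 115
Amortized = 115 / 11 = 10.4545

10.4545


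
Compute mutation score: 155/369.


Mutation score = killed / total * 100
Mutation score = 155 / 369 * 100
Mutation score = 42.01%

42.01%


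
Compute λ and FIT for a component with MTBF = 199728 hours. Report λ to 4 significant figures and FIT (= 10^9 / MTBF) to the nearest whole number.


Formula: λ = 1 / MTBF; FIT = λ × 1e9 = 1e9 / MTBF
λ = 1 / 199728 ≈ 5.007e-06 failures/hour
FIT = 1e9 / 199728 ≈ 5007 failures per 1e9 hours (nearest whole number)

λ = 5.007e-06 /h, FIT = 5007


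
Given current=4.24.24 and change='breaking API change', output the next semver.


Current: 4.24.24
Change category: 'breaking API change' → major bump
SemVer rule: major bump → increment MAJOR, reset MINOR and PATCH to 0
New: 5.0.0

5.0.0


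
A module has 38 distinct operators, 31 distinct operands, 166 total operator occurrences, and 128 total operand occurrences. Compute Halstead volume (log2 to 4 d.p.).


Formula: V = N * log2(η), where N = N1 + N2 and η = η1 + η2
η = 38 + 31 = 69
N = 166 + 128 = 294
log2(69) ≈ 6.1085
V = 294 * 6.1085 = 1795.90

1795.90


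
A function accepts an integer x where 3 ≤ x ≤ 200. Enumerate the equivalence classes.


Valid range: [3, 200]
Class 1: x < 3 — invalid
Class 2: 3 ≤ x ≤ 200 — valid
Class 3: x > 200 — invalid
Total equivalence classes: 3

3 equivalence classes


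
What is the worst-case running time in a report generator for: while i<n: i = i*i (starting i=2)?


Reasoning: squaring drives double-exponential growth; iterations ~ log log n
Complexity: O(log log n)

O(log log n)


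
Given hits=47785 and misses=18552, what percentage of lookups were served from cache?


Formula: hit rate = hits / (hits + misses) * 100
hit rate = 47785 / (47785 + 18552) * 100
hit rate = 47785 / 66337 * 100
hit rate = 72.03%

72.03%


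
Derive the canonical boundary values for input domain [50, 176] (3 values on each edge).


Range: [50, 176]
Boundaries: just below min, min, min+1, max-1, max, just above max
Values: [49, 50, 51, 175, 176, 177]

[49, 50, 51, 175, 176, 177]


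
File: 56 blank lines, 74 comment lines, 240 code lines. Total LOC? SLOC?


Total LOC = blank + comment + code
Total LOC = 56 + 74 + 240 = 370
SLOC (source only) = code = 240

Total LOC: 370, SLOC: 240


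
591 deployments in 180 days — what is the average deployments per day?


Formula: deployments per day = releases / days
= 591 / 180
= 3.283 deploys/day
(equivalently, 22.98 deploys/week)

3.283 deploys/day


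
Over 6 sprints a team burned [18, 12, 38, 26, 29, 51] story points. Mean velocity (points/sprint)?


Formula: Avg velocity = Total points / Number of sprints
Points: [18, 12, 38, 26, 29, 51]
Sum = 18 + 12 + 38 + 26 + 29 + 51 = 174
Avg velocity = 174 / 6 = 29.0 points/sprint

29.0 points/sprint


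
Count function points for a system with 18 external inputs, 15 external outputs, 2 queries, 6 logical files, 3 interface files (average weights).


UFP = EI*4 + EO*5 + EQ*4 + ILF*10 + EIF*7
UFP = 18*4 + 15*5 + 2*4 + 6*10 + 3*7
UFP = 72 + 75 + 8 + 60 + 21
UFP = 236

236


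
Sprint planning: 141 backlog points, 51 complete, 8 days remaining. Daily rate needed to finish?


Formula: Required rate = Remaining points / Days left
Remaining = 141 - 51 = 90 points
Required rate = 90 / 8 = 11.25 points/day

11.25 points/day


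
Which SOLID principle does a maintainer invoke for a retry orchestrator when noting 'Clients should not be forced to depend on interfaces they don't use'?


This describes the Interface Segregation Principle (ISP)

Interface Segregation Principle (ISP)


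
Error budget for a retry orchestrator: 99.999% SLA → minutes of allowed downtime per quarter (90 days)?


Formula: allowed downtime = period * (100 - SLA) / 100
Period (quarter (90 days)) = 129600 minutes
Unavailability fraction = (100 - 99.999) / 100
Allowed downtime = 129600 * (100 - 99.999) / 100
Allowed downtime = 1.296 minutes

1.296 minutes


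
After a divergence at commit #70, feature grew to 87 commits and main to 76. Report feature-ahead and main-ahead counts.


Common ancestor: commit #70
feature commits after divergence: 87 - 70 = 17
main commits after divergence: 76 - 70 = 6
feature is 17 commits ahead of main
main is 6 commits ahead of feature

feature ahead: 17, main ahead: 6


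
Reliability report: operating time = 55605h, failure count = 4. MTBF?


Formula: MTBF = Total operating time / Number of failures
MTBF = 55605 / 4
MTBF = 13901.25 hours

13901.25 hours


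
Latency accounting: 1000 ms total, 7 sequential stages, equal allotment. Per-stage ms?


Formula: per_stage = total_budget / stages
per_stage = 1000 / 7
per_stage = 142.86 ms

142.86 ms


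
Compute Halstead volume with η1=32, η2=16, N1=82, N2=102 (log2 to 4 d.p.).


Formula: V = N * log2(η), where N = N1 + N2 and η = η1 + η2
η = 32 + 16 = 48
N = 82 + 102 = 184
log2(48) ≈ 5.5850
V = 184 * 5.5850 = 1027.64

1027.64


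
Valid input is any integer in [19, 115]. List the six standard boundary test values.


Range: [19, 115]
Boundaries: just below min, min, min+1, max-1, max, just above max
Values: [18, 19, 20, 114, 115, 116]

[18, 19, 20, 114, 115, 116]


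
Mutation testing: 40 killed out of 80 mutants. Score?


Mutation score = killed / total * 100
Mutation score = 40 / 80 * 100
Mutation score = 50.0%

50.0%


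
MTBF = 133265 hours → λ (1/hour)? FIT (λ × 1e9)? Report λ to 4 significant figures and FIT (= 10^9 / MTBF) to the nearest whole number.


Formula: λ = 1 / MTBF; FIT = λ × 1e9 = 1e9 / MTBF
λ = 1 / 133265 ≈ 7.504e-06 failures/hour
FIT = 1e9 / 133265 ≈ 7504 failures per 1e9 hours (nearest whole number)

λ = 7.504e-06 /h, FIT = 7504


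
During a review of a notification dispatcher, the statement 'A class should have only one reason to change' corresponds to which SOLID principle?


This describes the Single Responsibility Principle (SRP)

Single Responsibility Principle (SRP)


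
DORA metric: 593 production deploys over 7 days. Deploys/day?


Formula: deployments per day = releases / days
= 593 / 7
= 84.714 deploys/day
(equivalently, 593.0 deploys/week)

84.714 deploys/day


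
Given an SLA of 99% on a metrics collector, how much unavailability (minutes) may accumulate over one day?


Formula: allowed downtime = period * (100 - SLA) / 100
Period (day) = 1440 minutes
Unavailability fraction = (100 - 99.0) / 100
Allowed downtime = 1440 * (100 - 99.0) / 100
Allowed downtime = 14.4 minutes

14.4 minutes


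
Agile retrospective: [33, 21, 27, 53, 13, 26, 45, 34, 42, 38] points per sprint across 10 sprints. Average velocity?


Formula: Avg velocity = Total points / Number of sprints
Points: [33, 21, 27, 53, 13, 26, 45, 34, 42, 38]
Sum = 33 + 21 + 27 + 53 + 13 + 26 + 45 + 34 + 42 + 38 = 332
Avg velocity = 332 / 10 = 33.2 points/sprint

33.2 points/sprint


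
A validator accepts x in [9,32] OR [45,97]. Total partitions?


Valid ranges: [9,32] and [45,97]
Class 1: x < 9 — invalid
Class 2: 9 ≤ x ≤ 32 — valid
Class 3: 32 < x < 45 — invalid (gap between ranges)
Class 4: 45 ≤ x ≤ 97 — valid
Class 5: x > 97 — invalid
Total equivalence classes: 5

5 equivalence classes


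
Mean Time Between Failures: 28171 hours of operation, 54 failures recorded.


Formula: MTBF = Total operating time / Number of failures
MTBF = 28171 / 54
MTBF = 521.69 hours

521.69 hours


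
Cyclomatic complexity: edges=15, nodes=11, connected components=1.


Formula: V(G) = E - N + 2P
V(G) = 15 - 11 + 2*1
V(G) = 4 + 2
V(G) = 6

6


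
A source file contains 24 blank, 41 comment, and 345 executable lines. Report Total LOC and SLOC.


Total LOC = blank + comment + code
Total LOC = 24 + 41 + 345 = 410
SLOC (source only) = code = 345

Total LOC: 410, SLOC: 345


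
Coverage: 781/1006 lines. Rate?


Coverage = covered / total * 100
Coverage = 781 / 1006 * 100
Coverage = 77.63%

77.63%


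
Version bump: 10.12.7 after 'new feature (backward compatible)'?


Current: 10.12.7
Change category: 'new feature (backward compatible)' → minor bump
SemVer rule: minor bump → increment MINOR, reset PATCH to 0 (MAJOR unchanged)
New: 10.13.0

10.13.0


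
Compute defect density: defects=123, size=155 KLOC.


Defect density = defects / KLOC
Defect density = 123 / 155
Defect density = 0.794 defects/KLOC

0.794 defects/KLOC


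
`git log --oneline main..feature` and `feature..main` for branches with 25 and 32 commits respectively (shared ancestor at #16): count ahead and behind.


Common ancestor: commit #16
feature commits after divergence: 25 - 16 = 9
main commits after divergence: 32 - 16 = 16
feature is 9 commits ahead of main
main is 16 commits ahead of feature

feature ahead: 9, main ahead: 16


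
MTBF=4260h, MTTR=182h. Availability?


Availability = MTBF / (MTBF + MTTR)
Availability = 4260 / (4260 + 182)
Availability = 4260 / 4442
Availability = 95.9027%

95.9027%


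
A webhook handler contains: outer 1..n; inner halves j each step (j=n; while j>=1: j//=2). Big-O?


Reasoning: n times log n
Complexity: O(n log n)

O(n log n)


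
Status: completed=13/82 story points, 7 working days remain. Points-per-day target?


Formula: Required rate = Remaining points / Days left
Remaining = 82 - 13 = 69 points
Required rate = 69 / 7 = 9.86 points/day

9.86 points/day


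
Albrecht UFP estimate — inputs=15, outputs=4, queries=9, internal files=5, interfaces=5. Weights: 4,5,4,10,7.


UFP = EI*4 + EO*5 + EQ*4 + ILF*10 + EIF*7
UFP = 15*4 + 4*5 + 9*4 + 5*10 + 5*7
UFP = 60 + 20 + 36 + 50 + 35
UFP = 201

201


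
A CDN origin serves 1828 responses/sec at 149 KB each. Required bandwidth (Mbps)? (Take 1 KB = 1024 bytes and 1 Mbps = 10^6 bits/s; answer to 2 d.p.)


Formula: Mbps = payload_bytes * RPS * 8 / 1e6
Payload per request = 149 KB = 149 * 1024 = 152576 bytes
Total bytes/sec = 152576 * 1828 = 278908928
Total bits/sec = 278908928 * 8 = 2231271424
Mbps = 2231271424 / 1e6 = 2231.27

2231.27 Mbps


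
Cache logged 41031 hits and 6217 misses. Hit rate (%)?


Formula: hit rate = hits / (hits + misses) * 100
hit rate = 41031 / (41031 + 6217) * 100
hit rate = 41031 / 47248 * 100
hit rate = 86.84%

86.84%


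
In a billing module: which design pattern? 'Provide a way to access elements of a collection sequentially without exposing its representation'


This matches the Iterator pattern

Iterator


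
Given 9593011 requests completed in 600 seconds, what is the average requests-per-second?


Formula: throughput = requests / seconds
throughput = 9593011 / 600
throughput = 15988.35 requests/second

15988.35 requests/second


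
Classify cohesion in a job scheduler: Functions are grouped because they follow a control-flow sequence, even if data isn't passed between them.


Reasoning: Grouped by order of execution within a routine, not by data flow
Type: Procedural cohesion

Procedural cohesion


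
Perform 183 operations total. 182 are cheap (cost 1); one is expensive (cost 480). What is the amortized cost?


Formula: Amortized cost = Total cost / Operations
Total cost = (182 * 1) + (1 * 480)
Total cost = 182 + 480 = 662
Amortized = 662 / 183 = 3.6175

3.6175


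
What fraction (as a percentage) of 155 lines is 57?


Coverage = covered / total * 100
Coverage = 57 / 155 * 100
Coverage = 36.77%

36.77%


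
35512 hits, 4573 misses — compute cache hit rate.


Formula: hit rate = hits / (hits + misses) * 100
hit rate = 35512 / (35512 + 4573) * 100
hit rate = 35512 / 40085 * 100
hit rate = 88.59%

88.59%


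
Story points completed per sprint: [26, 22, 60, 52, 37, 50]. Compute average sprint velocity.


Formula: Avg velocity = Total points / Number of sprints
Points: [26, 22, 60, 52, 37, 50]
Sum = 26 + 22 + 60 + 52 + 37 + 50 = 247
Avg velocity = 247 / 6 = 41.17 points/sprint

41.17 points/sprint


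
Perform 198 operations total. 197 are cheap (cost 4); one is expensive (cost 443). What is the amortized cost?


Formula: Amortized cost = Total cost / Operations
Total cost = (197 * 4) + (1 * 443)
Total cost = 788 + 443 = 1231
Amortized = 1231 / 198 = 6.2172

6.2172


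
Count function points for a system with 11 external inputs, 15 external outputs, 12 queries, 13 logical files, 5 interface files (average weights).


UFP = EI*4 + EO*5 + EQ*4 + ILF*10 + EIF*7
UFP = 11*4 + 15*5 + 12*4 + 13*10 + 5*7
UFP = 44 + 75 + 48 + 130 + 35
UFP = 332

332


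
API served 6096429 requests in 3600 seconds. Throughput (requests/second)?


Formula: throughput = requests / seconds
throughput = 6096429 / 3600
throughput = 1693.45 requests/second

1693.45 requests/second


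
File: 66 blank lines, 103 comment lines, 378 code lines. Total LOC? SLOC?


Total LOC = blank + comment + code
Total LOC = 66 + 103 + 378 = 547
SLOC (source only) = code = 378

Total LOC: 547, SLOC: 378


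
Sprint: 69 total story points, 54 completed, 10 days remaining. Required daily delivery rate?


Formula: Required rate = Remaining points / Days left
Remaining = 69 - 54 = 15 points
Required rate = 15 / 10 = 1.5 points/day

1.5 points/day


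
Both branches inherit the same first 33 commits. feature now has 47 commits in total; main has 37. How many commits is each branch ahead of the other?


Common ancestor: commit #33
feature commits after divergence: 47 - 33 = 14
main commits after divergence: 37 - 33 = 4
feature is 14 commits ahead of main
main is 4 commits ahead of feature

feature ahead: 14, main ahead: 4


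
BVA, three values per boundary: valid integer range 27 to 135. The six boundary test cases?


Range: [27, 135]
Boundaries: just below min, min, min+1, max-1, max, just above max
Values: [26, 27, 28, 134, 135, 136]

[26, 27, 28, 134, 135, 136]


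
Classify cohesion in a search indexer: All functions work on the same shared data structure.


Reasoning: Functions share data
Type: Communicational cohesion

Communicational cohesion


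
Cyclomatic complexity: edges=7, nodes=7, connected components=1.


Formula: V(G) = E - N + 2P
V(G) = 7 - 7 + 2*1
V(G) = 0 + 2
V(G) = 2

2


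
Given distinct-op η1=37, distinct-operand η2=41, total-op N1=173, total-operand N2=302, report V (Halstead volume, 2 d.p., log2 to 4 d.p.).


Formula: V = N * log2(η), where N = N1 + N2 and η = η1 + η2
η = 37 + 41 = 78
N = 173 + 302 = 475
log2(78) ≈ 6.2854
V = 475 * 6.2854 = 2985.57

2985.57


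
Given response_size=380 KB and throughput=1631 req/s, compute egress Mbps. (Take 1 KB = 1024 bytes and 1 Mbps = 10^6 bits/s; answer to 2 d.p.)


Formula: Mbps = payload_bytes * RPS * 8 / 1e6
Payload per request = 380 KB = 380 * 1024 = 389120 bytes
Total bytes/sec = 389120 * 1631 = 634654720
Total bits/sec = 634654720 * 8 = 5077237760
Mbps = 5077237760 / 1e6 = 5077.24

5077.24 Mbps


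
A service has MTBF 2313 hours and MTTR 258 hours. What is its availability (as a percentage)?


Availability = MTBF / (MTBF + MTTR)
Availability = 2313 / (2313 + 258)
Availability = 2313 / 2571
Availability = 89.965%

89.965%


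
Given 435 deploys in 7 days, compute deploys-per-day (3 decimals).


Formula: deployments per day = releases / days
= 435 / 7
= 62.143 deploys/day
(equivalently, 435.0 deploys/week)

62.143 deploys/day


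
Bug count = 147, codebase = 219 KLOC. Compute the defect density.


Defect density = defects / KLOC
Defect density = 147 / 219
Defect density = 0.671 defects/KLOC

0.671 defects/KLOC


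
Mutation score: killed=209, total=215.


Mutation score = killed / total * 100
Mutation score = 209 / 215 * 100
Mutation score = 97.21%

97.21%


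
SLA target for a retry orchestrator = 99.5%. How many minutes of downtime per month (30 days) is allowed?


Formula: allowed downtime = period * (100 - SLA) / 100
Period (month (30 days)) = 43200 minutes
Unavailability fraction = (100 - 99.5) / 100
Allowed downtime = 43200 * (100 - 99.5) / 100
Allowed downtime = 216.0 minutes

216.0 minutes


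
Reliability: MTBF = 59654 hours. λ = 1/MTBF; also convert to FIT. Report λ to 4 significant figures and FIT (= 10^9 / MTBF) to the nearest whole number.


Formula: λ = 1 / MTBF; FIT = λ × 1e9 = 1e9 / MTBF
λ = 1 / 59654 ≈ 1.676e-05 failures/hour
FIT = 1e9 / 59654 ≈ 16763 failures per 1e9 hours (nearest whole number)

λ = 1.676e-05 /h, FIT = 16763


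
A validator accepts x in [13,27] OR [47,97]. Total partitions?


Valid ranges: [13,27] and [47,97]
Class 1: x < 13 — invalid
Class 2: 13 ≤ x ≤ 27 — valid
Class 3: 27 < x < 47 — invalid (gap between ranges)
Class 4: 47 ≤ x ≤ 97 — valid
Class 5: x > 97 — invalid
Total equivalence classes: 5

5 equivalence classes


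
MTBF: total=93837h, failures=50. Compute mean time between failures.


Formula: MTBF = Total operating time / Number of failures
MTBF = 93837 / 50
MTBF = 1876.74 hours

1876.74 hours


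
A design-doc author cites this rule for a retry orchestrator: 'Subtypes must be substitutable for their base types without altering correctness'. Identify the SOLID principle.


This describes the Liskov Substitution Principle (LSP)

Liskov Substitution Principle (LSP)


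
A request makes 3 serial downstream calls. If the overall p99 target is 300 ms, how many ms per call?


Formula: per_stage = total_budget / stages
per_stage = 300 / 3
per_stage = 100.0 ms

100.0 ms


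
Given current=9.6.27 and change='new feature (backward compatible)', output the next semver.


Current: 9.6.27
Change category: 'new feature (backward compatible)' → minor bump
SemVer rule: minor bump → increment MINOR, reset PATCH to 0 (MAJOR unchanged)
New: 9.7.0

9.7.0


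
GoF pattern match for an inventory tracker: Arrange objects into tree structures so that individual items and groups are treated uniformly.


This matches the Composite pattern

Composite


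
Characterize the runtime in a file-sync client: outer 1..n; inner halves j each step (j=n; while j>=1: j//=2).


Reasoning: n times log n
Complexity: O(n log n)

O(n log n)


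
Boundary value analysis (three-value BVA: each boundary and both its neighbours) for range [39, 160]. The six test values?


Range: [39, 160]
Boundaries: just below min, min, min+1, max-1, max, just above max
Values: [38, 39, 40, 159, 160, 161]

[38, 39, 40, 159, 160, 161]


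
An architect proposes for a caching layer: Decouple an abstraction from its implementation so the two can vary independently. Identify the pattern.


This matches the Bridge pattern

Bridge


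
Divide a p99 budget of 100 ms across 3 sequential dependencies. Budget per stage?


Formula: per_stage = total_budget / stages
per_stage = 100 / 3
per_stage = 33.33 ms

33.33 ms


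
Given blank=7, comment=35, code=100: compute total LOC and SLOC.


Total LOC = blank + comment + code
Total LOC = 7 + 35 + 100 = 142
SLOC (source only) = code = 100

Total LOC: 142, SLOC: 100


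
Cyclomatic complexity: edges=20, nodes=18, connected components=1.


Formula: V(G) = E - N + 2P
V(G) = 20 - 18 + 2*1
V(G) = 2 + 2
V(G) = 4

4


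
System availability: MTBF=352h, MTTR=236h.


Availability = MTBF / (MTBF + MTTR)
Availability = 352 / (352 + 236)
Availability = 352 / 588
Availability = 59.8639%

59.8639%


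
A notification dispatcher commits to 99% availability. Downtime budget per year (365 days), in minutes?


Formula: allowed downtime = period * (100 - SLA) / 100
Period (year (365 days)) = 525600 minutes
Unavailability fraction = (100 - 99.0) / 100
Allowed downtime = 525600 * (100 - 99.0) / 100
Allowed downtime = 5256.0 minutes

5256.0 minutes


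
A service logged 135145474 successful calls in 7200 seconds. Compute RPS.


Formula: throughput = requests / seconds
throughput = 135145474 / 7200
throughput = 18770.2 requests/second

18770.2 requests/second


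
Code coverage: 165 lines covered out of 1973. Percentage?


Coverage = covered / total * 100
Coverage = 165 / 1973 * 100
Coverage = 8.36%

8.36%


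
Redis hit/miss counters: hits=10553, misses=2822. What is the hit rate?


Formula: hit rate = hits / (hits + misses) * 100
hit rate = 10553 / (10553 + 2822) * 100
hit rate = 10553 / 13375 * 100
hit rate = 78.9%

78.9%


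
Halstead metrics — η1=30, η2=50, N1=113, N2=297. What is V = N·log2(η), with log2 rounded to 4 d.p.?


Formula: V = N * log2(η), where N = N1 + N2 and η = η1 + η2
η = 30 + 50 = 80
N = 113 + 297 = 410
log2(80) ≈ 6.3219
V = 410 * 6.3219 = 2591.98

2591.98


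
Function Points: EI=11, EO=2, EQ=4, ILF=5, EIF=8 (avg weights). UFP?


UFP = EI*4 + EO*5 + EQ*4 + ILF*10 + EIF*7
UFP = 11*4 + 2*5 + 4*4 + 5*10 + 8*7
UFP = 44 + 10 + 16 + 50 + 56
UFP = 176

176


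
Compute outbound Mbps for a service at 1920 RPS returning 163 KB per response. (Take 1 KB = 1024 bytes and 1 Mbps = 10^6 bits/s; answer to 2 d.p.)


Formula: Mbps = payload_bytes * RPS * 8 / 1e6
Payload per request = 163 KB = 163 * 1024 = 166912 bytes
Total bytes/sec = 166912 * 1920 = 320471040
Total bits/sec = 320471040 * 8 = 2563768320
Mbps = 2563768320 / 1e6 = 2563.77

2563.77 Mbps


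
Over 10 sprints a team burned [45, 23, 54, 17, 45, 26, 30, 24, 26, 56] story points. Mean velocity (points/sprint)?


Formula: Avg velocity = Total points / Number of sprints
Points: [45, 23, 54, 17, 45, 26, 30, 24, 26, 56]
Sum = 45 + 23 + 54 + 17 + 45 + 26 + 30 + 24 + 26 + 56 = 346
Avg velocity = 346 / 10 = 34.6 points/sprint

34.6 points/sprint


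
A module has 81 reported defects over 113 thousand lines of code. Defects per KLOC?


Defect density = defects / KLOC
Defect density = 81 / 113
Defect density = 0.717 defects/KLOC

0.717 defects/KLOC


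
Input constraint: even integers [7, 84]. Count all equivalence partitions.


Constraint: even integers in [7, 84]
Class 1: x < 7 — out-of-range invalid
Class 2: x in [7,84] but odd — wrong type invalid
Class 3: x in [7,84] and even — valid
Class 4: x > 84 — out-of-range invalid
Total equivalence classes: 4

4 equivalence classes


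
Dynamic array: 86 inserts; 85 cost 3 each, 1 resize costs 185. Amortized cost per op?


Formula: Amortized cost = Total cost / Operations
Total cost = (85 * 3) + (1 * 185)
Total cost = 255 + 185 = 440
Amortized = 440 / 86 = 5.1163

5.1163


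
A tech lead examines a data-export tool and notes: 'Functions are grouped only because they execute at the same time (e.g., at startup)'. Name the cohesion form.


Reasoning: Related by timing only
Type: Temporal cohesion

Temporal cohesion


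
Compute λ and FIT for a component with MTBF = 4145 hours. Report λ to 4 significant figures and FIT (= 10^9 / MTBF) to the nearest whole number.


Formula: λ = 1 / MTBF; FIT = λ × 1e9 = 1e9 / MTBF
λ = 1 / 4145 ≈ 2.413e-04 failures/hour
FIT = 1e9 / 4145 ≈ 241255 failures per 1e9 hours (nearest whole number)

λ = 2.413e-04 /h, FIT = 241255


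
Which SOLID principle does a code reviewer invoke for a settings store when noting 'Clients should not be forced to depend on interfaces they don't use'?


This describes the Interface Segregation Principle (ISP)

Interface Segregation Principle (ISP)


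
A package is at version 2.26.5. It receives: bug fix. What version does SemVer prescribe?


Current: 2.26.5
Change category: 'bug fix' → patch bump
SemVer rule: patch bump → increment PATCH (MAJOR and MINOR unchanged)
New: 2.26.6

2.26.6


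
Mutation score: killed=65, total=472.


Mutation score = killed / total * 100
Mutation score = 65 / 472 * 100
Mutation score = 13.77%

13.77%


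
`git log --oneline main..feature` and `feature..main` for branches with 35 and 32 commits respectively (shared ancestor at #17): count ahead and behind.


Common ancestor: commit #17
feature commits after divergence: 35 - 17 = 18
main commits after divergence: 32 - 17 = 15
feature is 18 commits ahead of main
main is 15 commits ahead of feature

feature ahead: 18, main ahead: 15


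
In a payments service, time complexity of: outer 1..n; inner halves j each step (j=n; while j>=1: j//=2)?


Reasoning: n times log n
Complexity: O(n log n)

O(n log n)


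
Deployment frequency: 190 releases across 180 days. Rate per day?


Formula: deployments per day = releases / days
= 190 / 180
= 1.056 deploys/day
(equivalently, 7.39 deploys/week)

1.056 deploys/day


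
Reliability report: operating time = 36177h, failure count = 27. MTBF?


Formula: MTBF = Total operating time / Number of failures
MTBF = 36177 / 27
MTBF = 1339.89 hours

1339.89 hours


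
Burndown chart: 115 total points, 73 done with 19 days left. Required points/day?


Formula: Required rate = Remaining points / Days left
Remaining = 115 - 73 = 42 points
Required rate = 42 / 19 = 2.21 points/day

2.21 points/day


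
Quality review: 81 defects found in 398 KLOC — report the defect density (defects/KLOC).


Defect density = defects / KLOC
Defect density = 81 / 398
Defect density = 0.204 defects/KLOC

0.204 defects/KLOC


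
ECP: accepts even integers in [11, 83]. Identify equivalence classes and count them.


Constraint: even integers in [11, 83]
Class 1: x < 11 — out-of-range invalid
Class 2: x in [11,83] but odd — wrong type invalid
Class 3: x in [11,83] and even — valid
Class 4: x > 83 — out-of-range invalid
Total equivalence classes: 4

4 equivalence classes


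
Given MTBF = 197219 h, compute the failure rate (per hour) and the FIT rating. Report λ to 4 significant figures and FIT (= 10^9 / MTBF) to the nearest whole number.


Formula: λ = 1 / MTBF; FIT = λ × 1e9 = 1e9 / MTBF
λ = 1 / 197219 ≈ 5.071e-06 failures/hour
FIT = 1e9 / 197219 ≈ 5071 failures per 1e9 hours (nearest whole number)

λ = 5.071e-06 /h, FIT = 5071


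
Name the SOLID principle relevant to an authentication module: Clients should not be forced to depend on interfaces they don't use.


This describes the Interface Segregation Principle (ISP)

Interface Segregation Principle (ISP)


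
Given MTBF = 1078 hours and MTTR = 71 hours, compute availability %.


Availability = MTBF / (MTBF + MTTR)
Availability = 1078 / (1078 + 71)
Availability = 1078 / 1149
Availability = 93.8207%

93.8207%


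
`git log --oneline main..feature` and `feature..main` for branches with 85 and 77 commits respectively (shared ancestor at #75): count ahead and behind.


Common ancestor: commit #75
feature commits after divergence: 85 - 75 = 10
main commits after divergence: 77 - 75 = 2
feature is 10 commits ahead of main
main is 2 commits ahead of feature

feature ahead: 10, main ahead: 2


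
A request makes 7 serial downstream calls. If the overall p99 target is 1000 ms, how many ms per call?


Formula: per_stage = total_budget / stages
per_stage = 1000 / 7
per_stage = 142.86 ms

142.86 ms


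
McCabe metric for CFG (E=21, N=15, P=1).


Formula: V(G) = E - N + 2P
V(G) = 21 - 15 + 2*1
V(G) = 6 + 2
V(G) = 8

8


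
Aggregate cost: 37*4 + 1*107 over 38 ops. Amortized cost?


Formula: Amortized cost = Total cost / Operations
Total cost = (37 * 4) + (1 * 107)
Total cost = 148 + 107 = 255
Amortized = 255 / 38 = 6.7105

6.7105


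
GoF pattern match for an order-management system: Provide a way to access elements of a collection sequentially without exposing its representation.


This matches the Iterator pattern

Iterator


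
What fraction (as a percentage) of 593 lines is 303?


Coverage = covered / total * 100
Coverage = 303 / 593 * 100
Coverage = 51.1%

51.1%


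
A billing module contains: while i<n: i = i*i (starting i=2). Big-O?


Reasoning: squaring drives double-exponential growth; iterations ~ log log n
Complexity: O(log log n)

O(log log n)


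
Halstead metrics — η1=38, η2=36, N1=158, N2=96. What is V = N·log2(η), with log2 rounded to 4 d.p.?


Formula: V = N * log2(η), where N = N1 + N2 and η = η1 + η2
η = 38 + 36 = 74
N = 158 + 96 = 254
log2(74) ≈ 6.2095
V = 254 * 6.2095 = 1577.21

1577.21


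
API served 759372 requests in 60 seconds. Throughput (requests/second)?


Formula: throughput = requests / seconds
throughput = 759372 / 60
throughput = 12656.2 requests/second

12656.2 requests/second


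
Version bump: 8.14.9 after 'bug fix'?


Current: 8.14.9
Change category: 'bug fix' → patch bump
SemVer rule: patch bump → increment PATCH (MAJOR and MINOR unchanged)
New: 8.14.10

8.14.10


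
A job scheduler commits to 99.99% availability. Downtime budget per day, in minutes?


Formula: allowed downtime = period * (100 - SLA) / 100
Period (day) = 1440 minutes
Unavailability fraction = (100 - 99.99) / 100
Allowed downtime = 1440 * (100 - 99.99) / 100
Allowed downtime = 0.144 minutes

0.144 minutes


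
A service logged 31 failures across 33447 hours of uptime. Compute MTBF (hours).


Formula: MTBF = Total operating time / Number of failures
MTBF = 33447 / 31
MTBF = 1078.94 hours

1078.94 hours


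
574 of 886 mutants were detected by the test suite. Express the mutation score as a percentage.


Mutation score = killed / total * 100
Mutation score = 574 / 886 * 100
Mutation score = 64.79%

64.79%


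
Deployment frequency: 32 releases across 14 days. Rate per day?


Formula: deployments per day = releases / days
= 32 / 14
= 2.286 deploys/day
(equivalently, 16.0 deploys/week)

2.286 deploys/day


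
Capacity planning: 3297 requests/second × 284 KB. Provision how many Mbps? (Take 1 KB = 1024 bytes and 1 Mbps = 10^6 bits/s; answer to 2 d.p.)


Formula: Mbps = payload_bytes * RPS * 8 / 1e6
Payload per request = 284 KB = 284 * 1024 = 290816 bytes
Total bytes/sec = 290816 * 3297 = 958820352
Total bits/sec = 958820352 * 8 = 7670562816
Mbps = 7670562816 / 1e6 = 7670.56

7670.56 Mbps


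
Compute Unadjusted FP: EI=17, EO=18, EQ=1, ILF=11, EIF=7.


UFP = EI*4 + EO*5 + EQ*4 + ILF*10 + EIF*7
UFP = 17*4 + 18*5 + 1*4 + 11*10 + 7*7
UFP = 68 + 90 + 4 + 110 + 49
UFP = 321

321


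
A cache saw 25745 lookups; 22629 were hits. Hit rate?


Formula: hit rate = hits / (hits + misses) * 100
hit rate = 22629 / (22629 + 3116) * 100
hit rate = 22629 / 25745 * 100
hit rate = 87.9%

87.9%


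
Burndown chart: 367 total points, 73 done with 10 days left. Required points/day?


Formula: Required rate = Remaining points / Days left
Remaining = 367 - 73 = 294 points
Required rate = 294 / 10 = 29.4 points/day

29.4 points/day


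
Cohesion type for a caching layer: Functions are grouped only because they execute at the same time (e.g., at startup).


Reasoning: Related by timing only
Type: Temporal cohesion

Temporal cohesion


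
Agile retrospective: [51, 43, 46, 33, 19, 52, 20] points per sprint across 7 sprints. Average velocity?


Formula: Avg velocity = Total points / Number of sprints
Points: [51, 43, 46, 33, 19, 52, 20]
Sum = 51 + 43 + 46 + 33 + 19 + 52 + 20 = 264
Avg velocity = 264 / 7 = 37.71 points/sprint

37.71 points/sprint


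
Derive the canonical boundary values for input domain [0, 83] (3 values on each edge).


Range: [0, 83]
Boundaries: just below min, min, min+1, max-1, max, just above max
Values: [-1, 0, 1, 82, 83, 84]

[-1, 0, 1, 82, 83, 84]


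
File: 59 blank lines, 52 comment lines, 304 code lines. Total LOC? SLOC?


Total LOC = blank + comment + code
Total LOC = 59 + 52 + 304 = 415
SLOC (source only) = code = 304

Total LOC: 415, SLOC: 304


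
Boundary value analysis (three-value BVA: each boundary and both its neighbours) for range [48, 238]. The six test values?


Range: [48, 238]
Boundaries: just below min, min, min+1, max-1, max, just above max
Values: [47, 48, 49, 237, 238, 239]

[47, 48, 49, 237, 238, 239]


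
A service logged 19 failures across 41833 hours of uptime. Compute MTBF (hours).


Formula: MTBF = Total operating time / Number of failures
MTBF = 41833 / 19
MTBF = 2201.74 hours

2201.74 hours


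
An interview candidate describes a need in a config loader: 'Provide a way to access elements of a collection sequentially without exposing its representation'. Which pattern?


This matches the Iterator pattern

Iterator


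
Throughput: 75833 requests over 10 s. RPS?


Formula: throughput = requests / seconds
throughput = 75833 / 10
throughput = 7583.3 requests/second

7583.3 requests/second


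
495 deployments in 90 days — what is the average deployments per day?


Formula: deployments per day = releases / days
= 495 / 90
= 5.5 deploys/day
(equivalently, 38.5 deploys/week)

5.5 deploys/day


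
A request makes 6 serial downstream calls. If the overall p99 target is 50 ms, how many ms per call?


Formula: per_stage = total_budget / stages
per_stage = 50 / 6
per_stage = 8.33 ms

8.33 ms


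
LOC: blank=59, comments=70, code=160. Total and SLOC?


Total LOC = blank + comment + code
Total LOC = 59 + 70 + 160 = 289
SLOC (source only) = code = 160

Total LOC: 289, SLOC: 160


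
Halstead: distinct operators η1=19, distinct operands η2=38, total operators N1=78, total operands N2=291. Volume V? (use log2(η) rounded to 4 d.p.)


Formula: V = N * log2(η), where N = N1 + N2 and η = η1 + η2
η = 19 + 38 = 57
N = 78 + 291 = 369
log2(57) ≈ 5.8329
V = 369 * 5.8329 = 2152.34

2152.34


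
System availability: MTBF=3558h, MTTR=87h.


Availability = MTBF / (MTBF + MTTR)
Availability = 3558 / (3558 + 87)
Availability = 3558 / 3645
Availability = 97.6132%

97.6132%


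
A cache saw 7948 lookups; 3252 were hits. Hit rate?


Formula: hit rate = hits / (hits + misses) * 100
hit rate = 3252 / (3252 + 4696) * 100
hit rate = 3252 / 7948 * 100
hit rate = 40.92%

40.92%


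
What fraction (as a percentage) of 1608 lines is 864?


Coverage = covered / total * 100
Coverage = 864 / 1608 * 100
Coverage = 53.73%

53.73%


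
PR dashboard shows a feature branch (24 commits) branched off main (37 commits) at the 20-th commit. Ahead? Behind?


Common ancestor: commit #20
feature commits after divergence: 24 - 20 = 4
main commits after divergence: 37 - 20 = 17
feature is 4 commits ahead of main
main is 17 commits ahead of feature

feature ahead: 4, main ahead: 17


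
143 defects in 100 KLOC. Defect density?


Defect density = defects / KLOC
Defect density = 143 / 100
Defect density = 1.43 defects/KLOC

1.43 defects/KLOC


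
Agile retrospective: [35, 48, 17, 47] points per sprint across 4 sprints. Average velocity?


Formula: Avg velocity = Total points / Number of sprints
Points: [35, 48, 17, 47]
Sum = 35 + 48 + 17 + 47 = 147
Avg velocity = 147 / 4 = 36.75 points/sprint

36.75 points/sprint


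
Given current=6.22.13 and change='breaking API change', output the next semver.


Current: 6.22.13
Change category: 'breaking API change' → major bump
SemVer rule: major bump → increment MAJOR, reset MINOR and PATCH to 0
New: 7.0.0

7.0.0


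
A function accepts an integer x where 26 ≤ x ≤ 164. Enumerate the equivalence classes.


Valid range: [26, 164]
Class 1: x < 26 — invalid
Class 2: 26 ≤ x ≤ 164 — valid
Class 3: x > 164 — invalid
Total equivalence classes: 3

3 equivalence classes


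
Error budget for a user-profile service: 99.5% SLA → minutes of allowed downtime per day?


Formula: allowed downtime = period * (100 - SLA) / 100
Period (day) = 1440 minutes
Unavailability fraction = (100 - 99.5) / 100
Allowed downtime = 1440 * (100 - 99.5) / 100
Allowed downtime = 7.2 minutes

7.2 minutes


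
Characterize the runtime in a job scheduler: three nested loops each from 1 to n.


Reasoning: three levels of nesting over n
Complexity: O(n^3)

O(n^3)


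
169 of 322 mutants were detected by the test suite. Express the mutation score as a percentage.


Mutation score = killed / total * 100
Mutation score = 169 / 322 * 100
Mutation score = 52.48%

52.48%


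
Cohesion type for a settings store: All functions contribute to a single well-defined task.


Reasoning: Best: single purpose
Type: Functional cohesion

Functional cohesion
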